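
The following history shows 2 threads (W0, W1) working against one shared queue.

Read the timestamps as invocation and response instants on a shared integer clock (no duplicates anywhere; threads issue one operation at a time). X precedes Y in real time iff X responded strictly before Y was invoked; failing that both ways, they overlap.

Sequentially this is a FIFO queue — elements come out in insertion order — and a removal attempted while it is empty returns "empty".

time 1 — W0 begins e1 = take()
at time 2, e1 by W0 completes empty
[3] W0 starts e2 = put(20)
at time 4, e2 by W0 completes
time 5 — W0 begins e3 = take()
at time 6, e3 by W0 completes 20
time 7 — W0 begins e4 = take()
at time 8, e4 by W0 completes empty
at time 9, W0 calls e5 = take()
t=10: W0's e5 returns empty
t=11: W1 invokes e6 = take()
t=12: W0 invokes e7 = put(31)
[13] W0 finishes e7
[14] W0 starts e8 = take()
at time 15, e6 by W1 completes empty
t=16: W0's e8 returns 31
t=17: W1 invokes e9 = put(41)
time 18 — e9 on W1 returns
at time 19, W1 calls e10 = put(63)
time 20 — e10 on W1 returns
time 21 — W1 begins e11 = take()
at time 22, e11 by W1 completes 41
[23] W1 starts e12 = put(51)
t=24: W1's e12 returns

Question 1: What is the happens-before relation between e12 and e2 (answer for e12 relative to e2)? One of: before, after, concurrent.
after

e12 spans [23,24], e2 spans [3,4]
resp(e2)=4 < inv(e12)=23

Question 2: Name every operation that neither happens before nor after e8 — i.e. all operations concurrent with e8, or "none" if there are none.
e6

e8 spans [14,16]; an op avoiding the whole window 14..16 is ordered, any other is concurrent
e1 [1,2]: before
e2 [3,4]: before
e3 [5,6]: before
e4 [7,8]: before
e5 [9,10]: before
e6 [11,15]: concurrent
e7 [12,13]: before
e9 [17,18]: after
e10 [19,20]: after
e11 [21,22]: after
e12 [23,24]: after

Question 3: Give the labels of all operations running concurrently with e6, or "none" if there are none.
e7, e8

overlap test against e6 [11,15]: concurrent iff the interval meets 11..15
e1 [1,2]: before
e2 [3,4]: before
e3 [5,6]: before
e4 [7,8]: before
e5 [9,10]: before
e7 [12,13]: concurrent
e8 [14,16]: concurrent
e9 [17,18]: after
e10 [19,20]: after
e11 [21,22]: after
e12 [23,24]: after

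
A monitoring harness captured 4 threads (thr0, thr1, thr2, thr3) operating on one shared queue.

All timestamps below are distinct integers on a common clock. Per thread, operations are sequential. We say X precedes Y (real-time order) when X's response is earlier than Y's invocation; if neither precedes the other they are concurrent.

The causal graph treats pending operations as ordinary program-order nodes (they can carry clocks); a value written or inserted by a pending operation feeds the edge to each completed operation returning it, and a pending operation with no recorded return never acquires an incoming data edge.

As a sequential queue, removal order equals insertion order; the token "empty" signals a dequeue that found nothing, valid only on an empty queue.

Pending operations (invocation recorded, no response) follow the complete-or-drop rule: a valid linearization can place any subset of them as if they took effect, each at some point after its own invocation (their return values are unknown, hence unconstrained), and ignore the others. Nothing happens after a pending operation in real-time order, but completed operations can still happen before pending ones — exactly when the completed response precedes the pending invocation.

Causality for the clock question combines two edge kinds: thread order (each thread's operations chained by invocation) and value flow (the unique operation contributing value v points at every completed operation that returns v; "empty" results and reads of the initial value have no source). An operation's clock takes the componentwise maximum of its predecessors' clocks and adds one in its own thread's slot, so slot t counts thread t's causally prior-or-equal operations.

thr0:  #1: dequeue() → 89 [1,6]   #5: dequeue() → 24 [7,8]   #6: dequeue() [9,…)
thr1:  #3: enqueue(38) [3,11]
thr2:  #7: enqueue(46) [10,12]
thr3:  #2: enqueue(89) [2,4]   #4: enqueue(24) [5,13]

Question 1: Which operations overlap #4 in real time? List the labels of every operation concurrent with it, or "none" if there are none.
#1, #3, #5, #6, #7

#4 spans [5,13]: anything still running between times 5 and 13 counts as concurrent
#1 [1,6]: concurrent
#2 [2,4]: before
#3 [3,11]: concurrent
#5 [7,8]: concurrent
#6 [9,…): concurrent
#7 [10,12]: concurrent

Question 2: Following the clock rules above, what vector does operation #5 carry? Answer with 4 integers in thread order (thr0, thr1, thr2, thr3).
(2, 0, 0, 2)

#2 (invocation 2): nothing precedes it; thr3's component alone gives (0, 0, 0, 1)
#7 (invocation 10): nothing precedes it; thr2's component alone gives (0, 0, 1, 0)
#3 (invocation 3): nothing precedes it; thr1's component alone gives (0, 1, 0, 0)
invoked at 5, #4 merges VC(#2)=(0, 0, 0, 1) and bumps thr3's slot → (0, 0, 0, 2)
invoked at 1, #1 merges VC(#2)=(0, 0, 0, 1) and bumps thr0's slot → (1, 0, 0, 1)
invoked at 7, #5 merges VC(#1)=(1, 0, 0, 1), VC(#4)=(0, 0, 0, 2) and bumps thr0's slot → (2, 0, 0, 2)
invoked at 9, #6 merges VC(#5)=(2, 0, 0, 2) and bumps thr0's slot → (3, 0, 0, 2)
target: VC(#5) = (2, 0, 0, 2)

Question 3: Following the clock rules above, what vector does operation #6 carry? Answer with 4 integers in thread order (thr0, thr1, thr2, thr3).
(3, 0, 0, 2)

#2, invoked 2, has no incoming edges; only thr3's bump applies → (0, 0, 0, 1)
#7, invoked 10, has no incoming edges; only thr2's bump applies → (0, 0, 1, 0)
#3, invoked 3, has no incoming edges; only thr1's bump applies → (0, 1, 0, 0)
#4, invoked 5, takes VC(#2)=(0, 0, 0, 1) under max, adds 1 for thr3 → (0, 0, 0, 2)
#1, invoked 1, takes VC(#2)=(0, 0, 0, 1) under max, adds 1 for thr0 → (1, 0, 0, 1)
#5, invoked 7, takes VC(#1)=(1, 0, 0, 1), VC(#4)=(0, 0, 0, 2) under max, adds 1 for thr0 → (2, 0, 0, 2)
#6, invoked 9, takes VC(#5)=(2, 0, 0, 2) under max, adds 1 for thr0 → (3, 0, 0, 2)
target: VC(#6) = (3, 0, 0, 2)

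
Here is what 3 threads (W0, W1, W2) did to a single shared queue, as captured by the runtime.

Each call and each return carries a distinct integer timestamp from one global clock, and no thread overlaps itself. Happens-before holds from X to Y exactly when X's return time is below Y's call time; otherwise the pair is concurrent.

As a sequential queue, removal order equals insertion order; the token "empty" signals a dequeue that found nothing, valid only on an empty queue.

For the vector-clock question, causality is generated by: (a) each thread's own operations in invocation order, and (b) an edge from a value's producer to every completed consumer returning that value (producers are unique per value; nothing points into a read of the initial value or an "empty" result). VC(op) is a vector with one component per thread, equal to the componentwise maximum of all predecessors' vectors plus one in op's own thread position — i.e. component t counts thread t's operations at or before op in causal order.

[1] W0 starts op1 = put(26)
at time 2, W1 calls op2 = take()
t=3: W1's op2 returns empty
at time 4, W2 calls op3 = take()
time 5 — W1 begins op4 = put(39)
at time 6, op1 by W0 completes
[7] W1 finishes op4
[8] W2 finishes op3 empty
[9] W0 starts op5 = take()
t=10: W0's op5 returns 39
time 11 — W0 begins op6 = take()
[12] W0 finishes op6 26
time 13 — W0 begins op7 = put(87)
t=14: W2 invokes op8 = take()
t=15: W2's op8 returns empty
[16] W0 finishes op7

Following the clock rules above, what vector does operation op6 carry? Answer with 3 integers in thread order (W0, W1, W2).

(3, 2, 0)

op3, invoked 4, has no incoming edges; only W2's bump applies → (0, 0, 1)
op2, invoked 2, has no incoming edges; only W1's bump applies → (0, 1, 0)
op1, invoked 1, has no incoming edges; only W0's bump applies → (1, 0, 0)
VC(op8, invoked at 14): max of VC(op3)=(0, 0, 1), then +1 on thread W2 → (0, 0, 2)
VC(op4, invoked at 5): max of VC(op2)=(0, 1, 0), then +1 on thread W1 → (0, 2, 0)
VC(op5, invoked at 9): max of VC(op1)=(1, 0, 0), VC(op4)=(0, 2, 0), then +1 on thread W0 → (2, 2, 0)
VC(op6, invoked at 11): max of VC(op1)=(1, 0, 0), VC(op5)=(2, 2, 0), then +1 on thread W0 → (3, 2, 0)
VC(op7, invoked at 13): max of VC(op6)=(3, 2, 0), then +1 on thread W0 → (4, 2, 0)
target: VC(op6) = (3, 2, 0)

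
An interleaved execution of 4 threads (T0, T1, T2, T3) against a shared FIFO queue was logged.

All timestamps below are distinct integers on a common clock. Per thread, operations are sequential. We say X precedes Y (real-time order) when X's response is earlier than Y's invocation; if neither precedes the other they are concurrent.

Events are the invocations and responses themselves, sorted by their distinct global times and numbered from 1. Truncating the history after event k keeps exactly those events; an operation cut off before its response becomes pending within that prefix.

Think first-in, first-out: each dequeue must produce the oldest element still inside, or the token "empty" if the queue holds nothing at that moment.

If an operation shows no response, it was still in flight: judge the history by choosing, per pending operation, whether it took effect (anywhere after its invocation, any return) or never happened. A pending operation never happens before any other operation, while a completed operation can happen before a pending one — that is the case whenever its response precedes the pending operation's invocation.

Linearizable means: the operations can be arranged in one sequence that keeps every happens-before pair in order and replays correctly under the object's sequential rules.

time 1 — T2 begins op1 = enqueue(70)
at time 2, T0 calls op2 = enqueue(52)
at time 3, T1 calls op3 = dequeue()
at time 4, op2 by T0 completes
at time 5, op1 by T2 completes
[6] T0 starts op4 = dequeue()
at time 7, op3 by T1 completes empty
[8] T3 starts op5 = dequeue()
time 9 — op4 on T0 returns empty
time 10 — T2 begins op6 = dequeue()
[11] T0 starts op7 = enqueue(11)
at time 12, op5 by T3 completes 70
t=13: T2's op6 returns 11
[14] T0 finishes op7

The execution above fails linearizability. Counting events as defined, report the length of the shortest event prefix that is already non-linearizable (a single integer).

one valid order for events 1..8 is op3, op1, op2:
step 1: op3 dequeue() → empty — queue <>
step 2: op1 enqueue(70) — queue <70>
step 3: op2 enqueue(52) — queue <70,52>
once event 9 joins (op4's response, time 9), exhaustive search finds no witness
completion choices over the 1 pending operation (op5) were checked; none helps
for example op1, op2, op3, op4 (pending dropped) fails at step 3: op3 dequeue() → empty is not legal there
for example op1, op2, op4, op3 (pending dropped) fails at step 3: op4 dequeue() → empty is not legal there

9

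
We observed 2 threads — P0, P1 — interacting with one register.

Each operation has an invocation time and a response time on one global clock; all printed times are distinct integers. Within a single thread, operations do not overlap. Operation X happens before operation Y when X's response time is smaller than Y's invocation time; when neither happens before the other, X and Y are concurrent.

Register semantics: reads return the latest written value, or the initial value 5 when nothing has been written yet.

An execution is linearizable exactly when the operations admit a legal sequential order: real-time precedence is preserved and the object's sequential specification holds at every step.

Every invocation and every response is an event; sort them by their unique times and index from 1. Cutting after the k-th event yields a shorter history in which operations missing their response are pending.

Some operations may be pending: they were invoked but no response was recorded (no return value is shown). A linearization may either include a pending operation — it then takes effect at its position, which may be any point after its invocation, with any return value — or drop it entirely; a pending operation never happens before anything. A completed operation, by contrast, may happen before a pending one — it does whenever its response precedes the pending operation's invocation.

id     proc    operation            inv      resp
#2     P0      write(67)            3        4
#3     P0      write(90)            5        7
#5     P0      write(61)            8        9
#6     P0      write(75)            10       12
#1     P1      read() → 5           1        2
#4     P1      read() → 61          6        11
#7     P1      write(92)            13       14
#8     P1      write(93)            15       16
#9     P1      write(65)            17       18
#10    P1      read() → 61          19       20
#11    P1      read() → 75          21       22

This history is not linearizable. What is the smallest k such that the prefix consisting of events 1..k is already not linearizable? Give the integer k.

events 1..19 are linearizable; a witness order is #1, #2, #3, #5, #4, #6, #7, #8, #9:
step 1: #1 read() → 5 — value 5
step 2: #2 write(67) — value 67
step 3: #3 write(90) — value 90
step 4: #5 write(61) — value 61
step 5: #4 read() → 61 — value 61
step 6: #6 write(75) — value 75
step 7: #7 write(92) — value 92
step 8: #8 write(93) — value 93
step 9: #9 write(65) — value 65
with event 20 included (#10 responding at time 20), all real-time-consistent orders fail
take #1, #2, #3, #4, #5, #6, #7, #8, #9, #10: step 4 already fails, because #4 read() → 61 cannot occur there
take #1, #2, #3, #5, #4, #6, #7, #8, #9, #10: step 10 already fails, because #10 read() → 61 cannot occur there

20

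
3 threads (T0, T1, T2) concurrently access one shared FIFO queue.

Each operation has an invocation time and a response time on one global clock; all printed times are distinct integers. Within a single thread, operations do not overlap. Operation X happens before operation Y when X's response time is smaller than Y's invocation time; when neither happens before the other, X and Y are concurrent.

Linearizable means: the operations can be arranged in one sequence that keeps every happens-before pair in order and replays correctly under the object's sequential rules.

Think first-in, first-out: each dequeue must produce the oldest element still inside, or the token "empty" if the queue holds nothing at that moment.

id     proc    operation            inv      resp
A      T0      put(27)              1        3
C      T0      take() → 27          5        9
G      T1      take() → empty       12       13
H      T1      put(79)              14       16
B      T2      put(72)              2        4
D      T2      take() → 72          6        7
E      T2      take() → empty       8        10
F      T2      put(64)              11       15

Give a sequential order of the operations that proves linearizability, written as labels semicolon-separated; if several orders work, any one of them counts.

after step 1 (A put(27)): queue <27>
after step 2 (B put(72)): queue <27,72>
after step 3 (C take() → 27): queue <72>
after step 4 (D take() → 72): queue <>
after step 5 (E take() → empty): queue <>
after step 6 (G take() → empty): queue <>
after step 7 (F put(64)): queue <64>
after step 8 (H put(79)): queue <64,79>

A; B; C; D; E; G; F; H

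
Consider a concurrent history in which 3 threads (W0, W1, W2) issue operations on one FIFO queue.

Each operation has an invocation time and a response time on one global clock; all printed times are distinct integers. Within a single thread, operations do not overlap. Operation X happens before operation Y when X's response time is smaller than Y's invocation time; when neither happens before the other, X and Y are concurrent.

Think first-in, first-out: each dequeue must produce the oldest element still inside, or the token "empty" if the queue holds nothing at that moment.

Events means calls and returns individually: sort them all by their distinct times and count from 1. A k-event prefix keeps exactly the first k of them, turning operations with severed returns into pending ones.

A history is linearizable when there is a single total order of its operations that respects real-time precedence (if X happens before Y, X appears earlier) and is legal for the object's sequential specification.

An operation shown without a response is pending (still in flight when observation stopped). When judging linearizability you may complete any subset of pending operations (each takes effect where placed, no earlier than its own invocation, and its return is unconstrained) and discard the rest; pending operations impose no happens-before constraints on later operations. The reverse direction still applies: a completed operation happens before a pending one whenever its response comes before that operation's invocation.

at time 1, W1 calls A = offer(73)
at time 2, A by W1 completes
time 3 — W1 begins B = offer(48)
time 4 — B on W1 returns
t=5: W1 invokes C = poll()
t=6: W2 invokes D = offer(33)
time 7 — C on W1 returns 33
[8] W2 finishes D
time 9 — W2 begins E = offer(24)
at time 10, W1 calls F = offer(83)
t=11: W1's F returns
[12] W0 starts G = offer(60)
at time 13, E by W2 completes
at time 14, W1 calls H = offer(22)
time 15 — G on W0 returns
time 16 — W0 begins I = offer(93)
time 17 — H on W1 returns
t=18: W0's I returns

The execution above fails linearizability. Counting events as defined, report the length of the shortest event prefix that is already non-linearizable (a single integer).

a valid linearization of events 1..6 exists, for instance A, B:
after step 1 (A offer(73)): queue <73>
after step 2 (B offer(48)): queue <73,48>
event 7 — C's response, time 7 — after it, nothing linearizes
include/drop combinations of the 1 pending operation (D) were all tried; none helps
for example A, B, C (pending dropped) fails at step 3: C poll() → 33 is not legal there

7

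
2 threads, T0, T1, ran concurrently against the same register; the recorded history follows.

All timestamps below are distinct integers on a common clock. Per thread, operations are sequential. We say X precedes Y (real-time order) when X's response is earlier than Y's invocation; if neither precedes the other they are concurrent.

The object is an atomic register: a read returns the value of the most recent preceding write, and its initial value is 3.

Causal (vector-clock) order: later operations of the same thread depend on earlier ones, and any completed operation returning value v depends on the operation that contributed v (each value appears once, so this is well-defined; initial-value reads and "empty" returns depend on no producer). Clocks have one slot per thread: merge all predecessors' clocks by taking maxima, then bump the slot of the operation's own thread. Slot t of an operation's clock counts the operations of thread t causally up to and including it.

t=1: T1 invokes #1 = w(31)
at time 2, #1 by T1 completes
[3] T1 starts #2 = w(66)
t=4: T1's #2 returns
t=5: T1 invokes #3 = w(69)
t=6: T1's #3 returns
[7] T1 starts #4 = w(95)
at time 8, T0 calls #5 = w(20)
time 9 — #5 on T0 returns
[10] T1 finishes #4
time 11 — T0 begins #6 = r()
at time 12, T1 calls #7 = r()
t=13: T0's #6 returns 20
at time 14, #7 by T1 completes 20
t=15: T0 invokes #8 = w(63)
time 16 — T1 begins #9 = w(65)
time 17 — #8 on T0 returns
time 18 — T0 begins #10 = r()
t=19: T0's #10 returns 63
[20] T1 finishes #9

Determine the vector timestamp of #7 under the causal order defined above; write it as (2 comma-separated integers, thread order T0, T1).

(1, 5)

root op #1, invoked 1: fresh clock plus T1's own tick → (0, 1)
root op #5, invoked 8: fresh clock plus T0's own tick → (1, 0)
invoked at 3, #2 merges VC(#1)=(0, 1) and bumps T1's slot → (0, 2)
invoked at 11, #6 merges VC(#5)=(1, 0) and bumps T0's slot → (2, 0)
invoked at 5, #3 merges VC(#2)=(0, 2) and bumps T1's slot → (0, 3)
invoked at 15, #8 merges VC(#6)=(2, 0) and bumps T0's slot → (3, 0)
invoked at 7, #4 merges VC(#3)=(0, 3) and bumps T1's slot → (0, 4)
invoked at 18, #10 merges VC(#8)=(3, 0) and bumps T0's slot → (4, 0)
invoked at 12, #7 merges VC(#4)=(0, 4), VC(#5)=(1, 0) and bumps T1's slot → (1, 5)
invoked at 16, #9 merges VC(#7)=(1, 5) and bumps T1's slot → (1, 6)
target: VC(#7) = (1, 5)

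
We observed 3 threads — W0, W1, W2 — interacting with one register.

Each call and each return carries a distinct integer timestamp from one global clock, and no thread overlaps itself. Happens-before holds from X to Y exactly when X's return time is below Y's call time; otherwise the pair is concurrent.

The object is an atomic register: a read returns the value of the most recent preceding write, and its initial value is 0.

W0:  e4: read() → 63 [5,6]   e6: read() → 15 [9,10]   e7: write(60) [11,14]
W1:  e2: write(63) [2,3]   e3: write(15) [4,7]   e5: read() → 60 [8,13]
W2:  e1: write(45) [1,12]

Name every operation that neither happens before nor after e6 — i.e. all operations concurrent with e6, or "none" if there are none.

e6 spans [9,10]; an op avoiding the whole window 9..10 is ordered, any other is concurrent
e1 [1,12]: concurrent
e2 [2,3]: before
e3 [4,7]: before
e4 [5,6]: before
e5 [8,13]: concurrent
e7 [11,14]: after

e1, e5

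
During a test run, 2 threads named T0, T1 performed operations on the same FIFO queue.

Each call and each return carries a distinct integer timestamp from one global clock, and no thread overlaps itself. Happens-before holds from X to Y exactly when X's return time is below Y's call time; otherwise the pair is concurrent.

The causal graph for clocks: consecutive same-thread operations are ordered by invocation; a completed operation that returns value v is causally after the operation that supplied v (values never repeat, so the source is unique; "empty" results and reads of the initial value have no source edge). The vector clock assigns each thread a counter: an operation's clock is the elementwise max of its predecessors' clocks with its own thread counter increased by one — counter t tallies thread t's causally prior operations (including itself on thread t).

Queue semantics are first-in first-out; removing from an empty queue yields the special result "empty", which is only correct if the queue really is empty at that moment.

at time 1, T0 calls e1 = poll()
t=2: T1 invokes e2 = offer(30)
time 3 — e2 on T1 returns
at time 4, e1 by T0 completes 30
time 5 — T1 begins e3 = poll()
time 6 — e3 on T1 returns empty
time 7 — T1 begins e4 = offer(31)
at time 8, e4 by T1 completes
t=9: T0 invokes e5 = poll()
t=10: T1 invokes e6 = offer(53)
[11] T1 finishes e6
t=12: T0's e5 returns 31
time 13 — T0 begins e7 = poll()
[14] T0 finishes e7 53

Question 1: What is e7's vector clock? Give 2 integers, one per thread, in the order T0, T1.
Answer: (3, 4)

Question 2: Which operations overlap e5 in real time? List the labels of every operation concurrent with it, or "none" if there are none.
Answer: e6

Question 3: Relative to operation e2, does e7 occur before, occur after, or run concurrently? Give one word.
Answer: after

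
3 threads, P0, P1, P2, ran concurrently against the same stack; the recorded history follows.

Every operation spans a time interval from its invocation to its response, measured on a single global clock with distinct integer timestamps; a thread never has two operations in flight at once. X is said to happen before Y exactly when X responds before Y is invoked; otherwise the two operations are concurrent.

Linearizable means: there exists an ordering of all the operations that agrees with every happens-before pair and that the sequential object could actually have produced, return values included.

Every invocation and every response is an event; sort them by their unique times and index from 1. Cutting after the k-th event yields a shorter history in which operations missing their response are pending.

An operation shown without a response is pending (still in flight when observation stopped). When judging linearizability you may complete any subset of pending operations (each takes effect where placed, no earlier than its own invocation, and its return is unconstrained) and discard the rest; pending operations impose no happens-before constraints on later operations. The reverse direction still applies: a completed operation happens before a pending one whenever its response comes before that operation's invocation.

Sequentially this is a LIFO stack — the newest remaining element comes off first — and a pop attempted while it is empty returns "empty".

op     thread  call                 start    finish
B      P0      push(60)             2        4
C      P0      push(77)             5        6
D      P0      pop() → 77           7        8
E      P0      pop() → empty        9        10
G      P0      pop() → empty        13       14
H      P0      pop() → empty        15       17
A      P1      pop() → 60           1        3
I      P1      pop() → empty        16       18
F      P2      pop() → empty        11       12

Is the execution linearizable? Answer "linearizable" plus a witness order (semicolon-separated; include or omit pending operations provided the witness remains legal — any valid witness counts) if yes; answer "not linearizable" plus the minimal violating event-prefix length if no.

after step 1 (B push(60)): stack <60>
after step 2 (A pop() → 60): stack <>
after step 3 (C push(77)): stack <77>
after step 4 (D pop() → 77): stack <>
after step 5 (E pop() → empty): stack <>
after step 6 (F pop() → empty): stack <>
after step 7 (G pop() → empty): stack <>
after step 8 (H pop() → empty): stack <>
after step 9 (I pop() → empty): stack <>

linearizable — witness: B; A; C; D; E; F; G; H; I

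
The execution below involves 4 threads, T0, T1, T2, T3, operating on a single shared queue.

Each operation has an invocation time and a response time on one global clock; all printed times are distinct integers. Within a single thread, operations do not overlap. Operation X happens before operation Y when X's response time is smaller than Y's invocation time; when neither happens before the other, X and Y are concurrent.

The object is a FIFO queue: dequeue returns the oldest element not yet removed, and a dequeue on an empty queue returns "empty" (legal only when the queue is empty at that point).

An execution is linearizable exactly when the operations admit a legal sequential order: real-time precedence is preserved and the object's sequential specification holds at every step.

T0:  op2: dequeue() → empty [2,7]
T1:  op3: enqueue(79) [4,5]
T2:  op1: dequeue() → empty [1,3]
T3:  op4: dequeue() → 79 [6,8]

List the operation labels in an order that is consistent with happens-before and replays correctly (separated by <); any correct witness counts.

op1 < op2 < op3 < op4

step 1: op1 dequeue() → empty — queue <>
step 2: op2 dequeue() → empty — queue <>
step 3: op3 enqueue(79) — queue <79>
step 4: op4 dequeue() → 79 — queue <>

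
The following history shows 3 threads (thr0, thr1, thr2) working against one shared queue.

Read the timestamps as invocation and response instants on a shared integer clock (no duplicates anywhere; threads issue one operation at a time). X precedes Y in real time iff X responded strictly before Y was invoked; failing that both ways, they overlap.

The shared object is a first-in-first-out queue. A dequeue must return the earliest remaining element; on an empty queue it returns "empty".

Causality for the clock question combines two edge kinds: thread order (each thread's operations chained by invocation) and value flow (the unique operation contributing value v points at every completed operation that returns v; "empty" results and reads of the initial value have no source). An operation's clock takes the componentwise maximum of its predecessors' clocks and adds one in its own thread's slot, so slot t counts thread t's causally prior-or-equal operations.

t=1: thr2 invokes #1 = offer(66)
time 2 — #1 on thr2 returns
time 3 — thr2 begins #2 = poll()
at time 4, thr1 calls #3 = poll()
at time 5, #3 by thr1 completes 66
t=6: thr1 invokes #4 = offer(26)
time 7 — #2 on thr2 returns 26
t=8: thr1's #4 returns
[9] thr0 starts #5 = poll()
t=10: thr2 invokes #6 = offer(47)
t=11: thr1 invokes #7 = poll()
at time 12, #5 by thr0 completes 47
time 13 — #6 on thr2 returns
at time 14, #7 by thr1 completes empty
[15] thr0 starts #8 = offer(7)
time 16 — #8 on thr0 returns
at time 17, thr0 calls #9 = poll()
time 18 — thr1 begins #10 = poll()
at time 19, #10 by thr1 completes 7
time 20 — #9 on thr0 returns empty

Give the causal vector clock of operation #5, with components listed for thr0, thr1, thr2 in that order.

#1 (invocation 1): nothing precedes it; thr2's component alone gives (0, 0, 1)
#3 (invocation 4): componentwise max over VC(#1)=(0, 0, 1), +1 at thr1, giving (0, 1, 1)
#4 (invocation 6): componentwise max over VC(#3)=(0, 1, 1), +1 at thr1, giving (0, 2, 1)
#2 (invocation 3): componentwise max over VC(#1)=(0, 0, 1), VC(#4)=(0, 2, 1), +1 at thr2, giving (0, 2, 2)
#7 (invocation 11): componentwise max over VC(#4)=(0, 2, 1), +1 at thr1, giving (0, 3, 1)
#6 (invocation 10): componentwise max over VC(#2)=(0, 2, 2), +1 at thr2, giving (0, 2, 3)
#5 (invocation 9): componentwise max over VC(#6)=(0, 2, 3), +1 at thr0, giving (1, 2, 3)
#8 (invocation 15): componentwise max over VC(#5)=(1, 2, 3), +1 at thr0, giving (2, 2, 3)
#9 (invocation 17): componentwise max over VC(#8)=(2, 2, 3), +1 at thr0, giving (3, 2, 3)
#10 (invocation 18): componentwise max over VC(#7)=(0, 3, 1), VC(#8)=(2, 2, 3), +1 at thr1, giving (2, 4, 3)
target: VC(#5) = (1, 2, 3)

(1, 2, 3)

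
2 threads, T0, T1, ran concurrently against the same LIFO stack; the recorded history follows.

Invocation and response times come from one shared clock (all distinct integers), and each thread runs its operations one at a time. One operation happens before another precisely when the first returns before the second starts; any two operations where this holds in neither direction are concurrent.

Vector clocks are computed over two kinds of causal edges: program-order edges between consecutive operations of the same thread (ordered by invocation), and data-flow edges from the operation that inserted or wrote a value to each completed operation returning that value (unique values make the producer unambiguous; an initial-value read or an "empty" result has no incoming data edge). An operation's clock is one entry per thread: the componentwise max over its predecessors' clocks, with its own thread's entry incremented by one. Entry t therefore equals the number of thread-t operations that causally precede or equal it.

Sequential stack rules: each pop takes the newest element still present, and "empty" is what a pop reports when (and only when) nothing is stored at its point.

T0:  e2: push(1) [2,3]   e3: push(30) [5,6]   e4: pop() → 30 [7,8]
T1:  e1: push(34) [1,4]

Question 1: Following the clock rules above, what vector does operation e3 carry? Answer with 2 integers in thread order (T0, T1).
Answer: (2, 0)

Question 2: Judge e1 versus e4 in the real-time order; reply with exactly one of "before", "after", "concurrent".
Answer: before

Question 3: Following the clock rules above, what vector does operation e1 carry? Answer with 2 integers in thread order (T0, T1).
Answer: (0, 1)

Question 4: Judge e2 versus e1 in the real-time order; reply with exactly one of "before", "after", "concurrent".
Answer: concurrent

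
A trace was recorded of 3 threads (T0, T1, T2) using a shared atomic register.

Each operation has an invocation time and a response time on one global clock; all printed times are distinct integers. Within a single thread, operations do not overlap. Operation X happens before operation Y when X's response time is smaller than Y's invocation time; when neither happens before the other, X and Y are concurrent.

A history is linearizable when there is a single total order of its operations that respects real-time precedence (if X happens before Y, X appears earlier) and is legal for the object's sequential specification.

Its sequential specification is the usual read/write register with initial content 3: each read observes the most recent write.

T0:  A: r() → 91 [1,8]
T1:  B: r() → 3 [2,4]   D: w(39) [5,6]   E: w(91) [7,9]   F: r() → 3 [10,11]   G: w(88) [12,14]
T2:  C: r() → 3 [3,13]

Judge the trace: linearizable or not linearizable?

the violation lands at event 11, F's response at time 11: events 1..10 linearize, events 1..11 do not
5 completed operations, 4 real-time-consistent orders — every atomic register replay fails
every completion of the 1 pending operation (C) was checked; none linearizes
take A, B, D, E, F (pending dropped): step 1 already fails, because A r() → 91 cannot occur there
take B, A, D, E, F (pending dropped): step 2 already fails, because A r() → 91 cannot occur there

not linearizable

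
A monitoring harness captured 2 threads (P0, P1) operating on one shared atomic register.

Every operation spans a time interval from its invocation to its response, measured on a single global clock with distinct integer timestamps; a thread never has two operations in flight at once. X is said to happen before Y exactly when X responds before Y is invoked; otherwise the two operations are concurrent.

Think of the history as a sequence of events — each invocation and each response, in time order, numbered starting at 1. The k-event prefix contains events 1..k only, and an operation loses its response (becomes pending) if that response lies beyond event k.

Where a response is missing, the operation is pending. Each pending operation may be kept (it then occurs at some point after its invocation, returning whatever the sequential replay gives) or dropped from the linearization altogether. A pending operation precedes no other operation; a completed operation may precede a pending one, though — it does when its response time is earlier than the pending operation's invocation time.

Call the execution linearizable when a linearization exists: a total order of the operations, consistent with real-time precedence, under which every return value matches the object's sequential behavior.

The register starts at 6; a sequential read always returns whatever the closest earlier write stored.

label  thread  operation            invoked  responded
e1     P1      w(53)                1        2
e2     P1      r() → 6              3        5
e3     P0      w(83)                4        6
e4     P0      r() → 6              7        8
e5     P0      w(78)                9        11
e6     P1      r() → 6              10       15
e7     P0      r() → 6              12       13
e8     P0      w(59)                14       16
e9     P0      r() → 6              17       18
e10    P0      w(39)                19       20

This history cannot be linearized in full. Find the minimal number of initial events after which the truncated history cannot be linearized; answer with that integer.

a valid linearization of events 1..4 exists, for instance e1:
step 1: e1 w(53) — value 53
adding event 5 (e2 responds at 5) leaves no legal real-time order
no completion choice of the 1 pending operation (e3) rescues it — every subset was tried
sample order e1, e2 (pending dropped) stalls at step 2 — e2 r() → 6 has no legal effect

5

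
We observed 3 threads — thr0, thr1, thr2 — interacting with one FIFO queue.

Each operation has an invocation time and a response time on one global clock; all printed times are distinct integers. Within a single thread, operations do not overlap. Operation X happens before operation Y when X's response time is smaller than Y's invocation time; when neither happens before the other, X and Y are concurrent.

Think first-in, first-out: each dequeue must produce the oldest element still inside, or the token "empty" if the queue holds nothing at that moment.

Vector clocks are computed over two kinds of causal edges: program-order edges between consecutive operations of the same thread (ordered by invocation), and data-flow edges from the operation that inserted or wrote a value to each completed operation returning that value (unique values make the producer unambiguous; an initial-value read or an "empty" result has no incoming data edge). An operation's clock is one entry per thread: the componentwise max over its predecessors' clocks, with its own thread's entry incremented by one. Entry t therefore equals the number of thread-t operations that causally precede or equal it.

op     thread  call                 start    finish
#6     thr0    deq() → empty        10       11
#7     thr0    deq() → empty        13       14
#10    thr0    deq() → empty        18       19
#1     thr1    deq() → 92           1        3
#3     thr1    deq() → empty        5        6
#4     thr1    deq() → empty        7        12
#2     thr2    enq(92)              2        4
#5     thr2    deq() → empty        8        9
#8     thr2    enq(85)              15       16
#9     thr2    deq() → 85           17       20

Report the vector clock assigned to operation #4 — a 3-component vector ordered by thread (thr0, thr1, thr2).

root op #2, invoked 2: fresh clock plus thr2's own tick → (0, 0, 1)
root op #6, invoked 10: fresh clock plus thr0's own tick → (1, 0, 0)
#5, invoked 8, takes VC(#2)=(0, 0, 1) under max, adds 1 for thr2 → (0, 0, 2)
#1, invoked 1, takes VC(#2)=(0, 0, 1) under max, adds 1 for thr1 → (0, 1, 1)
#7, invoked 13, takes VC(#6)=(1, 0, 0) under max, adds 1 for thr0 → (2, 0, 0)
#8, invoked 15, takes VC(#5)=(0, 0, 2) under max, adds 1 for thr2 → (0, 0, 3)
#3, invoked 5, takes VC(#1)=(0, 1, 1) under max, adds 1 for thr1 → (0, 2, 1)
#10, invoked 18, takes VC(#7)=(2, 0, 0) under max, adds 1 for thr0 → (3, 0, 0)
#9, invoked 17, takes VC(#8)=(0, 0, 3) under max, adds 1 for thr2 → (0, 0, 4)
#4, invoked 7, takes VC(#3)=(0, 2, 1) under max, adds 1 for thr1 → (0, 3, 1)
target: VC(#4) = (0, 3, 1)

(0, 3, 1)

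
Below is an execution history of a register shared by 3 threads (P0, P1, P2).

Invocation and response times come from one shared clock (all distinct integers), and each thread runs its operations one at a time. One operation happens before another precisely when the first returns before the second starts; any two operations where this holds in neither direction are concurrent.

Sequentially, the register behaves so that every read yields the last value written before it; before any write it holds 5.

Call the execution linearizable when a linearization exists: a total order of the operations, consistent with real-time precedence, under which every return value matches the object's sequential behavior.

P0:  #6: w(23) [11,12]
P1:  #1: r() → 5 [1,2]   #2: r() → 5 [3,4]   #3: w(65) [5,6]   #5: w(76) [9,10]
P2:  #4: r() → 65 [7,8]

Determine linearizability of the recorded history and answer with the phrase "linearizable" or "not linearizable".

linearizable

witness order: #1, #2, #3, #4, #5, #6
step 1: #1 r() → 5 — value 5
step 2: #2 r() → 5 — value 5
step 3: #3 w(65) — value 65
step 4: #4 r() → 65 — value 65
step 5: #5 w(76) — value 76
step 6: #6 w(23) — value 23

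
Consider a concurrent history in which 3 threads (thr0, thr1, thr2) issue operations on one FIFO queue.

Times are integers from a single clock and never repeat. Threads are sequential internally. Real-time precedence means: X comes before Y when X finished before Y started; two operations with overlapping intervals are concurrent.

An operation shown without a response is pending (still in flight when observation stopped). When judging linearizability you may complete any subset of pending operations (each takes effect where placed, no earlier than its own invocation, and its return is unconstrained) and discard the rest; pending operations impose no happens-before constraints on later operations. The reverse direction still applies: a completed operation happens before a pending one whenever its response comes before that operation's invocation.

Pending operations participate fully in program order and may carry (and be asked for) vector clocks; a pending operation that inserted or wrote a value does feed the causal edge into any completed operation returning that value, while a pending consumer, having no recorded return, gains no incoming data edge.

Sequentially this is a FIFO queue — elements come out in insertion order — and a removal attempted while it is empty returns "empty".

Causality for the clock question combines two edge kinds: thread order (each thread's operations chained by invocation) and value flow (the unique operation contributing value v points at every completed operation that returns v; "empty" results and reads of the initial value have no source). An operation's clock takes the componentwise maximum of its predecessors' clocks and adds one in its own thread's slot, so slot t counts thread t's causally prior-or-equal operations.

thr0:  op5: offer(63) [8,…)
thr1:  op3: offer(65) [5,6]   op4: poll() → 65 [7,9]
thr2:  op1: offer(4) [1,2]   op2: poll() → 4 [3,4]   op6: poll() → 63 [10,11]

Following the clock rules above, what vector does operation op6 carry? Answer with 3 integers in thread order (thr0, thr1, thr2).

(1, 0, 3)

op1 (invocation 1): nothing precedes it; thr2's component alone gives (0, 0, 1)
op3 (invocation 5): nothing precedes it; thr1's component alone gives (0, 1, 0)
op5 (invocation 8): nothing precedes it; thr0's component alone gives (1, 0, 0)
merge at op2 (invoked 3): VC(op1)=(0, 0, 1), own-thread bump on thr2 → (0, 0, 2)
merge at op4 (invoked 7): VC(op3)=(0, 1, 0), own-thread bump on thr1 → (0, 2, 0)
merge at op6 (invoked 10): VC(op2)=(0, 0, 2), VC(op5)=(1, 0, 0), own-thread bump on thr2 → (1, 0, 3)
target: VC(op6) = (1, 0, 3)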